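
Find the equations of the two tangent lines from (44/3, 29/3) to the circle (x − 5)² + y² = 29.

Let a tangent through (44/3, 29/3) have slope m. Its distance from (5, 0) must equal √29:
(−29/3m − (−29/3))² = 29(m² + 1)
10m² − 29m + 10 = 0, so m = 5/2 or m = 2/5.
Through (44/3, 29/3) these give 5x − 2y = 54 and 2x − 5y = −19.

5x − 2y = 54 and 2x − 5y = −19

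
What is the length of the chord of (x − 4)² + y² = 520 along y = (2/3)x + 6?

Centre (4, 0), r² = 520. Perpendicular distance d from centre to line = |26| / √13 = 26/√13.
Half the chord is √(r² − d²) = √(468), so the full chord is 12√13.

12√13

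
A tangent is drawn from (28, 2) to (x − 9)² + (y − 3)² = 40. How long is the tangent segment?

Centre (9, 3), r² = 40. |PO|² = (19)² + (−1)² = 362.
By the tangent–radius right angle, tangent length = √(|PO|² − r²) = √322.

√322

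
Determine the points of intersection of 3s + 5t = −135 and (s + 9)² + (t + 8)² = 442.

(−30, −9) and (0, −27)

Express t = (−135 − 3s)/5 and substitute into the circle:
34s² + 1020s = 0  ⟹  s² + 30s = 0
s = 0 or s = −30, giving (0, −27) and (−30, −9).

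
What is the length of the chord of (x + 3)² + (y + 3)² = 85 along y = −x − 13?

The distance from (−3, −3) to the line is 7/√2, and r² = 85.
Chord = 2√(r² − d²) = 2·√(121/2) = 11√2.

11√2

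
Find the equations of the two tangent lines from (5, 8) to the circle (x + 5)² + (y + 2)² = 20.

x − 2y = −11 and 2x − y = 2

A line y − (8) = m(x − (5)) is tangent when its distance from (−5, −2) is 2√5:
[m·(−10) − (−10)]² = 20(m² + 1)
2m² − 5m + 2 = 0, so m = 1/2 or m = 2.
With m = 1/2: x − 2y = −11. With m = 2: 2x − y = 2.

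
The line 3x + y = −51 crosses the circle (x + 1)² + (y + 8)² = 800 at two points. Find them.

(−21, 12) and (−5, −36)

Express y = −3x − 51 and substitute into the circle:
10x² + 260x + 1050 = 0  ⟹  x² + 26x + 105 = 0
x = −5 or x = −21, giving (−5, −36) and (−21, 12).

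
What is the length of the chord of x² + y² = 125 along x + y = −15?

From the line, y = −x − 15. Substituting:
2x² + 30x + 100 = 0  ⟹  x² + 15x + 50 = 0
x = −5 or x = −10, giving (−5, −10) and (−10, −5).
Chord length = distance between (−5, −10) and (−10, −5) = √50 = 5√2.

5√2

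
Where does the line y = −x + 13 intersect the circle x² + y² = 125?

(2, 11) and (11, 2)

From the line, y = −x + 13. Substituting:
2x² − 26x + 44 = 0  ⟹  x² − 13x + 22 = 0
x = 11 or x = 2, giving (11, 2) and (2, 11).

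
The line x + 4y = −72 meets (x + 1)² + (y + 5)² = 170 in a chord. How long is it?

Centre (−1, −5), r² = 170. Perpendicular distance d from centre to line = |51| / √17 = 51/√17.
Half the chord is √(r² − d²) = √(17), so the full chord is 2√17.

2√17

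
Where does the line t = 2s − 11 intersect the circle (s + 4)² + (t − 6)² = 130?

From the line, t = 2s − 11. Substituting:
5s² − 60s + 175 = 0  ⟹  s² − 12s + 35 = 0
s = 7 or s = 5, giving (7, 3) and (5, −1).

(5, −1) and (7, 3)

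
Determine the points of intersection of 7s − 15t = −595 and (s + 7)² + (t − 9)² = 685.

From the line, t = (595 + 7s)/15. Substituting:
274s² + 9590s + 68500 = 0  ⟹  s² + 35s + 250 = 0
s = −10 or s = −25, giving (−10, 35) and (−25, 28).

(−25, 28) and (−10, 35)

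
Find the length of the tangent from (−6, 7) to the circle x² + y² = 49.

Centre (0, 0), r² = 49. |PO|² = (−6)² + (7)² = 85.
By the tangent–radius right angle, tangent length = √(|PO|² − r²) = √36 = 6.

6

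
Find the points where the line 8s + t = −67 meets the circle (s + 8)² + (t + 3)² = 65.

From the line, t = −8s − 67. Substituting:
65s² + 1040s + 4095 = 0  ⟹  s² + 16s + 63 = 0
s = −7 or s = −9, giving (−7, −11) and (−9, 5).

(−9, 5) and (−7, −11)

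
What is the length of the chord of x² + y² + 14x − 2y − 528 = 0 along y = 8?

46

The distance from (−7, 1) to the line is 7, and r² = 578.
Half the chord is √(r² − d²) = √(529), so the full chord is 46.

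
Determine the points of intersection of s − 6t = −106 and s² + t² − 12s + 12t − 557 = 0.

From the line, t = (106 + s)/6. Substituting:
37s² − 148s − 1184 = 0  ⟹  s² − 4s − 32 = 0
s = 8 or s = −4, giving (8, 19) and (−4, 17).

(−4, 17) and (8, 19)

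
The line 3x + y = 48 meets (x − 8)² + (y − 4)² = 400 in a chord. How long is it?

12√10

Centre (8, 4), r² = 400. Perpendicular distance d from centre to line = |−20| / √10 = 20/√10.
Chord = 2√(r² − d²) = 2·√(360) = 12√10.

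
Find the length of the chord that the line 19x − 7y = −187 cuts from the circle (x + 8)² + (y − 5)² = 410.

2√410

From the line, y = (187 + 19x)/7. Substituting:
410x² + 6560x + 6150 = 0  ⟹  x² + 16x + 15 = 0
x = −1 or x = −15, giving (−1, 24) and (−15, −14).
|(−1, 24) − (−15, −14)| = √((14)² + (38)²) = 2√410.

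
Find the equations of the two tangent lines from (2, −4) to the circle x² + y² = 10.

3x − y = 10 and x + 3y = −10

A line y − (−4) = m(x − (2)) is tangent when its distance from (0, 0) is √10:
[m·(−2) − (4)]² = 10(m² + 1)
3m² − 8m − 3 = 0, so m = 3 or m = −1/3.
With m = 3: 3x − y = 10. With m = −1/3: x + 3y = −10.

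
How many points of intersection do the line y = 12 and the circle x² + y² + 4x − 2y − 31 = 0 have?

0

Centre (−2, 1), r² = 36. Distance² from centre to line = (−11)² = 121.
Since d² > r², the line lies outside the circle.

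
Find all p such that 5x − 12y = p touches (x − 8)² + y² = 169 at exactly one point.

p = −129 or p = 209

Tangency holds when the distance from the centre (8, 0) to the line equals the radius 13:
|5·8 − 12·0 − p| / √169 = 13
|p − (40)| = 13·13, so p = 209 or p = −129.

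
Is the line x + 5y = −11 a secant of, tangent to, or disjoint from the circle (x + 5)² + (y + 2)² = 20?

Centre (−5, −2), r² = 20. Distance² from centre to line = (−4)²/26 = 8/13.
Since d² < r², the line cuts the circle twice.

secant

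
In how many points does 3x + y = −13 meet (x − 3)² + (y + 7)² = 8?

Substituting the line into the circle gives 10x² + 30x + 37 = 0.
Δ = 900 − 1480 = −580.
No real roots: the line does not meet the circle.

0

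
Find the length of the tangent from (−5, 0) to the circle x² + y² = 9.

The centre is (0, 0) and r = 3. The square of the distance from P to the centre is 25 + 0 = 25.
The tangent meets the radius at right angles, so tangent² = |PO|² − r² = 25 − 9 = 16.

4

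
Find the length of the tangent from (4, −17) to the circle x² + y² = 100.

√205

Centre (0, 0), r² = 100. |PO|² = (4)² + (−17)² = 305.
The tangent meets the radius at right angles, so tangent² = |PO|² − r² = 305 − 100 = 205.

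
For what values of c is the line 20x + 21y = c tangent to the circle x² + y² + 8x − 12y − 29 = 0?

c = −215 or c = 307

The line touches the circle iff its distance from (−4, 6) is 9:
|20·(−4) + 21·6 − c| / √841 = 9
|c − (46)| = 9·29, so c = 307 or c = −215.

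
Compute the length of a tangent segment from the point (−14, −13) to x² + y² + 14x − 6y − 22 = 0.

15

Centre (−7, 3), r² = 80. |PO|² = (−7)² + (−16)² = 305.
Power of the point: PT² = |PO|² − r² = 225, so PT = 15.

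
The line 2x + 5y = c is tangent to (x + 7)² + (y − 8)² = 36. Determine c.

c = 26 ± 6√29

Tangency holds when the distance from the centre (−7, 8) to the line equals the radius 6:
|2·(−7) + 5·8 − c| / √29 = 6
|c − (26)| = 6√29.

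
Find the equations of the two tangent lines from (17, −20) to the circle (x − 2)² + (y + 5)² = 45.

Let a tangent through (17, −20) have slope m. Its distance from (2, −5) must equal 3√5:
(−15m − (15))² = 45(m² + 1)
2m² + 5m + 2 = 0, so m = −1/2 or m = −2.
Through (17, −20) these give x + 2y = −23 and 2x + y = 14.

x + 2y = −23 and 2x + y = 14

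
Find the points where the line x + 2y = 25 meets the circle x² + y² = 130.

(3, 11) and (7, 9)

Substitute y = (25 − x)/2:
5x² − 50x + 105 = 0  ⟹  x² − 10x + 21 = 0
x = 7 or x = 3, giving (7, 9) and (3, 11).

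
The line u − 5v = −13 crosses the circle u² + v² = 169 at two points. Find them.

(−13, 0) and (12, 5)

Substitute v = (13 + u)/5:
26u² + 26u − 4056 = 0  ⟹  u² + u − 156 = 0
u = 12 or u = −13, giving (12, 5) and (−13, 0).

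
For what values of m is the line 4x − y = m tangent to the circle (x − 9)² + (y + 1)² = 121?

m = 37 ± 11√17

For a tangent, require d(centre, line) = r = 11.
|4·9 − 1·(−1) − m| / √17 = 11
|m − (37)| = 11√17.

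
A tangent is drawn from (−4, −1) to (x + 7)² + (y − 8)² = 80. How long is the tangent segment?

With centre O = (−7, 8), |OP|² = 90 and r² = 80.
The tangent meets the radius at right angles, so tangent² = |PO|² − r² = 90 − 80 = 10.

√10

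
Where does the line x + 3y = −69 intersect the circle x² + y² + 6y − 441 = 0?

From the line, y = (−69 − x)/3. Substituting:
10x² + 120x − 450 = 0  ⟹  x² + 12x − 45 = 0
x = 3 or x = −15, giving (3, −24) and (−15, −18).

(−15, −18) and (3, −24)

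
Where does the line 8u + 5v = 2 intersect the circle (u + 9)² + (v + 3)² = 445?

Express v = (2 − 8u)/5 and substitute into the circle:
89u² + 178u − 8811 = 0  ⟹  u² + 2u − 99 = 0
u = 9 or u = −11, giving (9, −14) and (−11, 18).

(−11, 18) and (9, −14)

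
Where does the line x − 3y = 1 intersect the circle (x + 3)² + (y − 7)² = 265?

Express y = (−1 + x)/3 and substitute into the circle:
10x² + 10x − 1820 = 0  ⟹  x² + x − 182 = 0
x = 13 or x = −14, giving (13, 4) and (−14, −5).

(−14, −5) and (13, 4)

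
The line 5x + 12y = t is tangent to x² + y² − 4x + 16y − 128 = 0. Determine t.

For a tangent, require d(centre, line) = r = 14.
|5·2 + 12·(−8) − t| / √169 = 14
|t − (−86)| = 14·13, so t = 96 or t = −268.

t = −268 or t = 96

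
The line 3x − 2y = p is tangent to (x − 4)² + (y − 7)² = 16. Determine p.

For a tangent, require d(centre, line) = r = 4.
|3·4 − 2·7 − p| / √13 = 4
|p − (−2)| = 4√13.

p = −2 ± 4√13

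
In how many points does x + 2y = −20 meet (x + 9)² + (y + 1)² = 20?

2

Substituting the line into the circle gives 5x² + 108x + 568 = 0.
Δ = 11664 − 11360 = 304.
Two real roots: the line is a secant.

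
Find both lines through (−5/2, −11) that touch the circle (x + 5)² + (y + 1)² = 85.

6x − 7y = 62 and 2x + 9y = −104

Let a tangent through (−5/2, −11) have slope m. Its distance from (−5, −1) must equal √85:
[m·(−5/2) − (10)]² = 85(m² + 1)
63m² − 40m − 12 = 0, so m = 6/7 or m = −2/9.
With m = 6/7: 6x − 7y = 62. With m = −2/9: 2x + 9y = −104.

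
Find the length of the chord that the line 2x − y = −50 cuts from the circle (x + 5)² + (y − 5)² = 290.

6√5

Centre (−5, 5), r² = 290. Perpendicular distance d from centre to line = |35| / √5 = 35/√5.
Half the chord is √(r² − d²) = √(45), so the full chord is 6√5.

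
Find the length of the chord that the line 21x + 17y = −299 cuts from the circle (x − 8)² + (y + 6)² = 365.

√730

Substitute y = (−299 − 21x)/17:
730x² + 3650x − 48180 = 0  ⟹  x² + 5x − 66 = 0
x = 6 or x = −11, giving (6, −25) and (−11, −4).
|(6, −25) − (−11, −4)| = √((17)² + (−21)²) = √730.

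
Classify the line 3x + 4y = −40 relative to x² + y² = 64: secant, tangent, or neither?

d² = (3·0 + 4·0 − (−40))²/25 = 64; r² = 64.
Since d² = r², the line is tangent.

tangent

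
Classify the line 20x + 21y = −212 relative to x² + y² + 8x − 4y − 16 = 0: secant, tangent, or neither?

Substituting the line into the circle gives 841x² + 13688x + 55696 = 0.
Discriminant = (13688)² − 4·841·(55696) = 0.
A repeated root: the line is tangent.

tangent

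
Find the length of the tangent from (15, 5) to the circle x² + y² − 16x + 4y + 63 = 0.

The centre is (8, −2) and r = √5. The square of the distance from P to the centre is 49 + 49 = 98.
By the tangent–radius right angle, tangent length = √(|PO|² − r²) = √93.

√93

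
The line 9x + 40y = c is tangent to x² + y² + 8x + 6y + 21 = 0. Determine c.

The line touches the circle iff its distance from (−4, −3) is 2:
|9·(−4) + 40·(−3) − c| / √1681 = 2
|c − (−156)| = 2·41, so c = −74 or c = −238.

c = −238 or c = −74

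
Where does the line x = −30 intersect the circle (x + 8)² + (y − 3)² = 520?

(−30, −3) and (−30, 9)

The line gives x = −30. Substituting into the circle:
y² − 6y − 27 = 0
y = 9 or y = −3, giving (−30, 9) and (−30, −3).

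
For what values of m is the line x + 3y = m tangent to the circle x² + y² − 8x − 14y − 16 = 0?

m = 25 ± 9√10

Tangency holds when the distance from the centre (4, 7) to the line equals the radius 9:
|1·4 + 3·7 − m| / √10 = 9
|m − (25)| = 9√10.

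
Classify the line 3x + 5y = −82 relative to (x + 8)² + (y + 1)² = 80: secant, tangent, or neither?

neither

Substituting the line into the circle gives 34x² + 862x + 5529 = 0.
Δ = 743044 − 751944 = −8900.
No real roots: the line does not meet the circle.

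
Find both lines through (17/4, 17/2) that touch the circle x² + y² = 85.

6x + 7y = 85 and 2x + 9y = 85

A line y − (17/2) = m(x − (17/4)) is tangent when its distance from (0, 0) is √85:
(−17/4m − (−17/2))² = 85(m² + 1)
63m² + 68m + 12 = 0, so m = −6/7 or m = −2/9.
With m = −6/7: 6x + 7y = 85. With m = −2/9: 2x + 9y = 85.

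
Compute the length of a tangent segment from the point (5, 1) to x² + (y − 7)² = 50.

The centre is (0, 7) and r = 5√2. The square of the distance from P to the centre is 25 + 36 = 61.
Power of the point: PT² = |PO|² − r² = 11, so PT = √11.

√11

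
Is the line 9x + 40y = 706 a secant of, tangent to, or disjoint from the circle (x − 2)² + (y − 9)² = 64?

tangent

Substituting the line into the circle gives 1681x² − 12628x + 23716 = 0.
Δ = 159466384 − 159466384 = 0.
A repeated root: the line is tangent.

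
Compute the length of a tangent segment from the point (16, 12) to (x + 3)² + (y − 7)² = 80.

3√34

With centre O = (−3, 7), |OP|² = 386 and r² = 80.
The tangent meets the radius at right angles, so tangent² = |PO|² − r² = 386 − 80 = 306.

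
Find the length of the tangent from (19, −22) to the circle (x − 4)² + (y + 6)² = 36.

The centre is (4, −6) and r = 6. The square of the distance from P to the centre is 225 + 256 = 481.
Power of the point: PT² = |PO|² − r² = 445, so PT = √445.

√445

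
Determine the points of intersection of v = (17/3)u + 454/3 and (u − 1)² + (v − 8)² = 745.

(−26, 4) and (−23, 21)

From the line, v = (454 + 17u)/3. Substituting:
298u² + 14602u + 178204 = 0  ⟹  u² + 49u + 598 = 0
u = −23 or u = −26, giving (−23, 21) and (−26, 4).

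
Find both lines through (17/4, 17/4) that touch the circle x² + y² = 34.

A line y − (17/4) = m(x − (17/4)) is tangent when its distance from (0, 0) is √34:
(−17/4m − (−17/4))² = 34(m² + 1)
15m² + 34m + 15 = 0, so m = −5/3 or m = −3/5.
Through (17/4, 17/4) these give 5x + 3y = 34 and 3x + 5y = 34.

5x + 3y = 34 and 3x + 5y = 34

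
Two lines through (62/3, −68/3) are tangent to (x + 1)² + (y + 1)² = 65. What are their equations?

Let a tangent through (62/3, −68/3) have slope m. Its distance from (−1, −1) must equal √65:
[m·(−65/3) − (65/3)]² = 65(m² + 1)
28m² + 65m + 28 = 0, so m = −7/4 or m = −4/7.
With m = −7/4: 7x + 4y = 54. With m = −4/7: 4x + 7y = −76.

7x + 4y = 54 and 4x + 7y = −76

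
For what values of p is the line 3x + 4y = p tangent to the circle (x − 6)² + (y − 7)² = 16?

For a tangent, require d(centre, line) = r = 4.
|3·6 + 4·7 − p| / √25 = 4
|p − (46)| = 4·5, so p = 66 or p = 26.

p = 26 or p = 66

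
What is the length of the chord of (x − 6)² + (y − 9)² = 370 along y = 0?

34

From the line, y = 0. Substituting:
x² − 12x − 253 = 0
x = 23 or x = −11, giving (23, 0) and (−11, 0).
Chord length = distance between (23, 0) and (−11, 0) = √1156 = 34.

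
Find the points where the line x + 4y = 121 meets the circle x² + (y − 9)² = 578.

From the line, y = (121 − x)/4. Substituting:
17x² − 170x − 2023 = 0  ⟹  x² − 10x − 119 = 0
x = 17 or x = −7, giving (17, 26) and (−7, 32).

(−7, 32) and (17, 26)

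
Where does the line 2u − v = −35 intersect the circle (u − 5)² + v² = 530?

Express v = 2u + 35 and substitute into the circle:
5u² + 130u + 720 = 0  ⟹  u² + 26u + 144 = 0
u = −8 or u = −18, giving (−8, 19) and (−18, −1).

(−18, −1) and (−8, 19)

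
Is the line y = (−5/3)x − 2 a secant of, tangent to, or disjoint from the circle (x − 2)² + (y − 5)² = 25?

Centre (2, 5), r² = 25. Distance² from centre to line = (31)²/34 = 961/34.
Since d² > r², the line lies outside the circle.

disjoint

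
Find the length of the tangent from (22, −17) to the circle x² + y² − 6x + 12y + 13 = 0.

Centre (3, −6), r² = 32. |PO|² = (19)² + (−11)² = 482.
The tangent meets the radius at right angles, so tangent² = |PO|² − r² = 482 − 32 = 450.

15√2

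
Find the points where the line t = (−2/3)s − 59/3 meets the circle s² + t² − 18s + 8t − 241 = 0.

Express t = (−59 − 2s)/3 and substitute into the circle:
13s² + 26s − 104 = 0  ⟹  s² + 2s − 8 = 0
s = 2 or s = −4, giving (2, −21) and (−4, −17).

(−4, −17) and (2, −21)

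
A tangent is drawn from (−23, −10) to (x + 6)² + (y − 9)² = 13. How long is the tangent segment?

7√13

With centre O = (−6, 9), |OP|² = 650 and r² = 13.
The tangent meets the radius at right angles, so tangent² = |PO|² − r² = 650 − 13 = 637.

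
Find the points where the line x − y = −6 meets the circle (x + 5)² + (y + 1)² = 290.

From the line, y = x + 6. Substituting:
2x² + 24x − 216 = 0  ⟹  x² + 12x − 108 = 0
x = 6 or x = −18, giving (6, 12) and (−18, −12).

(−18, −12) and (6, 12)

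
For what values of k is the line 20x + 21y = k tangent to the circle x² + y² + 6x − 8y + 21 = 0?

k = −34 or k = 82

Tangency holds when the distance from the centre (−3, 4) to the line equals the radius 2:
|20·(−3) + 21·4 − k| / √841 = 2
|k − (24)| = 2·29, so k = 82 or k = −34.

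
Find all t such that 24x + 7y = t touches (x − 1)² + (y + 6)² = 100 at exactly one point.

t = −268 or t = 232

For a tangent, require d(centre, line) = r = 10.
|24·1 + 7·(−6) − t| / √625 = 10
|t − (−18)| = 10·25, so t = 232 or t = −268.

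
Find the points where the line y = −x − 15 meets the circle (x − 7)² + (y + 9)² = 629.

Express y = −x − 15 and substitute into the circle:
2x² − 2x − 544 = 0  ⟹  x² − x − 272 = 0
x = 17 or x = −16, giving (17, −32) and (−16, 1).

(−16, 1) and (17, −32)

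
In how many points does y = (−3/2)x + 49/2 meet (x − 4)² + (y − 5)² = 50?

0

d² = (3·4 + 2·5 − (49))²/13 = 729/13; r² = 50.
Since d² > r², the line lies outside the circle.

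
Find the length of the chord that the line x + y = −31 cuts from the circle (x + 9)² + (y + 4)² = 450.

24√2

Centre (−9, −4), r² = 450. Perpendicular distance d from centre to line = |18| / √2 = 18/√2.
Chord = 2√(r² − d²) = 2·√(288) = 24√2.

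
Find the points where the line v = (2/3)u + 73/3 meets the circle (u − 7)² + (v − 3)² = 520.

(−11, 17) and (1, 25)

Express v = (73 + 2u)/3 and substitute into the circle:
13u² + 130u − 143 = 0  ⟹  u² + 10u − 11 = 0
u = 1 or u = −11, giving (1, 25) and (−11, 17).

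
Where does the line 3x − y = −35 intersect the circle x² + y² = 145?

Express y = 3x + 35 and substitute into the circle:
10x² + 210x + 1080 = 0  ⟹  x² + 21x + 108 = 0
x = −9 or x = −12, giving (−9, 8) and (−12, −1).

(−12, −1) and (−9, 8)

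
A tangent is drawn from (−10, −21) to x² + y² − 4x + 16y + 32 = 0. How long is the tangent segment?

√277

Centre (2, −8), r² = 36. |PO|² = (−12)² + (−13)² = 313.
The tangent meets the radius at right angles, so tangent² = |PO|² − r² = 313 − 36 = 277.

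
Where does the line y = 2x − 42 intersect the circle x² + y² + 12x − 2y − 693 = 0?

(11, −20) and (21, 0)

Express y = 2x − 42 and substitute into the circle:
5x² − 160x + 1155 = 0  ⟹  x² − 32x + 231 = 0
x = 21 or x = 11, giving (21, 0) and (11, −20).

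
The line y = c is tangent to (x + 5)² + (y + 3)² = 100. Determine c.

Tangency holds when the distance from the centre (−5, −3) to the line equals the radius 10:
|0·(−5) + 1·(−3) − c| / √1 = 10
|c − (−3)| = 10, so c = 7 or c = −13.

c = −13 or c = 7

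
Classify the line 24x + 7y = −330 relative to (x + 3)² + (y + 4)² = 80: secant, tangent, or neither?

d² = (24·(−3) + 7·(−4) − (−330))²/625 = 2116/25; r² = 80.
Since d² > r², the line lies outside the circle.

neither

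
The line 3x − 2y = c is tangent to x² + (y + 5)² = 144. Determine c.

c = 10 ± 12√13

Tangency holds when the distance from the centre (0, −5) to the line equals the radius 12:
|3·0 − 2·(−5) − c| / √13 = 12
|c − (10)| = 12√13.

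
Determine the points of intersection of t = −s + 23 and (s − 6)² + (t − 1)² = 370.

(3, 20) and (25, −2)

Substitute t = −s + 23:
2s² − 56s + 150 = 0  ⟹  s² − 28s + 75 = 0
s = 25 or s = 3, giving (25, −2) and (3, 20).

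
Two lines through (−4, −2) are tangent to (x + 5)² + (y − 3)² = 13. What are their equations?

2x + 3y = −14 and 3x − 2y = −8

A line y − (−2) = m(x − (−4)) is tangent when its distance from (−5, 3) is √13:
(−1m − (5))² = 13(m² + 1)
6m² − 5m − 6 = 0, so m = −2/3 or m = 3/2.
With m = −2/3: 2x + 3y = −14. With m = 3/2: 3x − 2y = −8.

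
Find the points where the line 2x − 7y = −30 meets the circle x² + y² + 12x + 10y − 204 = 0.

Substitute y = (30 + 2x)/7:
53x² + 848x − 6996 = 0  ⟹  x² + 16x − 132 = 0
x = 6 or x = −22, giving (6, 6) and (−22, −2).

(−22, −2) and (6, 6)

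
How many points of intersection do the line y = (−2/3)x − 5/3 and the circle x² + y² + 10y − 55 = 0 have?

2

Substituting the line into the circle gives 13x² − 40x − 620 = 0.
Δ = 1600 − (−32240) = 33840.
Two real roots: the line is a secant.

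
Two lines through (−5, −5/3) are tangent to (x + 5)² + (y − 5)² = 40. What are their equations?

A line y − (−5/3) = m(x − (−5)) is tangent when its distance from (−5, 5) is 2√10:
[m·(0) − (20/3)]² = 40(m² + 1)
9m² − 1 = 0, so m = 1/3 or m = −1/3.
With m = 1/3: x − 3y = 0. With m = −1/3: x + 3y = −10.

x − 3y = 0 and x + 3y = −10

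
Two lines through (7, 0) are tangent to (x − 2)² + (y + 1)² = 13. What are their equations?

A line y − (0) = m(x − (7)) is tangent when its distance from (2, −1) is √13:
(−5m − (−1))² = 13(m² + 1)
6m² − 5m − 6 = 0, so m = −2/3 or m = 3/2.
With m = −2/3: 2x + 3y = 14. With m = 3/2: 3x − 2y = 21.

2x + 3y = 14 and 3x − 2y = 21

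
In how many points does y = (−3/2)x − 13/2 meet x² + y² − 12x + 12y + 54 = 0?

Centre (6, −6), r² = 18. Distance² from centre to line = (19)²/13 = 361/13.
Since d² > r², the line lies outside the circle.

0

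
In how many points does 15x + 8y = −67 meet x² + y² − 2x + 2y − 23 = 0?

2

d² = (15·1 + 8·(−1) − (−67))²/289 = 5476/289; r² = 25.
Since d² < r², the line cuts the circle twice.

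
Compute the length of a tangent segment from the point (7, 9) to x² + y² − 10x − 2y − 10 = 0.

With centre O = (5, 1), |OP|² = 68 and r² = 36.
The tangent meets the radius at right angles, so tangent² = |PO|² − r² = 68 − 36 = 32.

4√2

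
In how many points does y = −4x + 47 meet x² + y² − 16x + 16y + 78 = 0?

2

Substituting the line into the circle gives 17x² − 456x + 3039 = 0.
Discriminant = (−456)² − 4·17·(3039) = 1284 > 0.
Two real roots: the line is a secant.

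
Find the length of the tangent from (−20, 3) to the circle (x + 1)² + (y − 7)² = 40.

√337

The centre is (−1, 7) and r = 2√10. The square of the distance from P to the centre is 361 + 16 = 377.
The tangent meets the radius at right angles, so tangent² = |PO|² − r² = 377 − 40 = 337.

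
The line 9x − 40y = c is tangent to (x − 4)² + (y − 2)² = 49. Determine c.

c = −331 or c = 243

For a tangent, require d(centre, line) = r = 7.
|9·4 − 40·2 − c| / √1681 = 7
|c − (−44)| = 7·41, so c = 243 or c = −331.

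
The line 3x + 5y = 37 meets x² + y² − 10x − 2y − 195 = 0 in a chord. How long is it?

5√34

From the line, y = (37 − 3x)/5. Substituting:
34x² − 442x − 3876 = 0  ⟹  x² − 13x − 114 = 0
x = 19 or x = −6, giving (19, −4) and (−6, 11).
|(19, −4) − (−6, 11)| = √((25)² + (−15)²) = 5√34.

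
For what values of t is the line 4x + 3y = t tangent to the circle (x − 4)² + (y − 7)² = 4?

t = 27 or t = 47

For a tangent, require d(centre, line) = r = 2.
|4·4 + 3·7 − t| / √25 = 2
|t − (37)| = 2·5, so t = 47 or t = 27.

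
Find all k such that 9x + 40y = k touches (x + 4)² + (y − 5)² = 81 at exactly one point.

The line touches the circle iff its distance from (−4, 5) is 9:
|9·(−4) + 40·5 − k| / √1681 = 9
|k − (164)| = 9·41, so k = 533 or k = −205.

k = −205 or k = 533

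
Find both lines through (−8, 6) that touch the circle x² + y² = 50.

Let a tangent through (−8, 6) have slope m. Its distance from (0, 0) must equal 5√2:
(8m − (−6))² = 50(m² + 1)
7m² + 48m − 7 = 0, so m = 1/7 or m = −7.
With m = 1/7: x − 7y = −50. With m = −7: 7x + y = −50.

x − 7y = −50 and 7x + y = −50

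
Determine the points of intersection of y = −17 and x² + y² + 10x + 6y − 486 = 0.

(−23, −17) and (13, −17)

From the line, y = −17. Substituting:
x² + 10x − 299 = 0
x = 13 or x = −23, giving (13, −17) and (−23, −17).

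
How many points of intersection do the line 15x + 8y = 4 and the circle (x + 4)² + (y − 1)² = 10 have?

Substituting the line into the circle gives 289x² + 632x + 400 = 0.
Discriminant = (632)² − 4·289·(400) = −62976 < 0.
No real roots: the line does not meet the circle.

0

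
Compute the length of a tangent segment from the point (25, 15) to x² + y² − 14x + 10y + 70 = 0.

The centre is (7, −5) and r = 2. The square of the distance from P to the centre is 324 + 400 = 724.
By the tangent–radius right angle, tangent length = √(|PO|² − r²) = √720 = 12√5.

12√5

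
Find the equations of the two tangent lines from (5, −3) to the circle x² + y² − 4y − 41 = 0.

A line y − (−3) = m(x − (5)) is tangent when its distance from (0, 2) is 3√5:
(−5m − (5))² = 45(m² + 1)
2m² − 5m + 2 = 0, so m = 1/2 or m = 2.
Through (5, −3) these give x − 2y = 11 and 2x − y = 13.

x − 2y = 11 and 2x − y = 13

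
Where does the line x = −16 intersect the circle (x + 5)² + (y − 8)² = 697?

(−16, −16) and (−16, 32)

The line gives x = −16. Substituting into the circle:
y² − 16y − 512 = 0
y = 32 or y = −16, giving (−16, 32) and (−16, −16).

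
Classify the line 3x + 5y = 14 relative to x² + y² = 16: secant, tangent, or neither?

secant

Centre (0, 0), r² = 16. Distance² from centre to line = (−14)²/34 = 98/17.
Since d² < r², the line cuts the circle twice.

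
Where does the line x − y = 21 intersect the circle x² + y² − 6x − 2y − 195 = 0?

(9, −12) and (16, −5)

From the line, y = x − 21. Substituting:
2x² − 50x + 288 = 0  ⟹  x² − 25x + 144 = 0
x = 16 or x = 9, giving (16, −5) and (9, −12).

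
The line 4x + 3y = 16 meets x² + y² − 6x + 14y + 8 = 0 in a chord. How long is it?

Substitute y = (16 − 4x)/3:
25x² − 350x + 1000 = 0  ⟹  x² − 14x + 40 = 0
x = 10 or x = 4, giving (10, −8) and (4, 0).
Chord length = distance between (10, −8) and (4, 0) = √100 = 10.

10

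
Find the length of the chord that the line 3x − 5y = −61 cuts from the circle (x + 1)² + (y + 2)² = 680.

The distance from (−1, −2) to the line is 68/√34, and r² = 680.
Chord = 2√(r² − d²) = 2·√(544) = 8√34.

8√34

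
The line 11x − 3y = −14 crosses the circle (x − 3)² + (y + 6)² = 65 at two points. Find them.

Express y = (14 + 11x)/3 and substitute into the circle:
130x² + 650x + 520 = 0  ⟹  x² + 5x + 4 = 0
x = −1 or x = −4, giving (−1, 1) and (−4, −10).

(−4, −10) and (−1, 1)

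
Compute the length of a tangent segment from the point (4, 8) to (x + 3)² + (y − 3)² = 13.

With centre O = (−3, 3), |OP|² = 74 and r² = 13.
By the tangent–radius right angle, tangent length = √(|PO|² − r²) = √61.

√61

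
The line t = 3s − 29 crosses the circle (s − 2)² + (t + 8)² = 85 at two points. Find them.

Substitute t = 3s − 29:
10s² − 130s + 360 = 0  ⟹  s² − 13s + 36 = 0
s = 9 or s = 4, giving (9, −2) and (4, −17).

(4, −17) and (9, −2)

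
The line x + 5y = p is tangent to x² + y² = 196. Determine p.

The line touches the circle iff its distance from (0, 0) is 14:
|1·0 + 5·0 − p| / √26 = 14
|p| = 14√26.

p = ±14√26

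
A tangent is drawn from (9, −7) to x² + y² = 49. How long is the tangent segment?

With centre O = (0, 0), |OP|² = 130 and r² = 49.
Power of the point: PT² = |PO|² − r² = 81, so PT = 9.

9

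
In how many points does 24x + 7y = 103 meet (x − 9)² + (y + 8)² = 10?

Substituting the line into the circle gives 625x² − 8514x + 28760 = 0.
Discriminant = (−8514)² − 4·625·(28760) = 588196 > 0.
Two real roots: the line is a secant.

2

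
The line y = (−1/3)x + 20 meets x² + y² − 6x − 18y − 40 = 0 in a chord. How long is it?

4√10

Substitute y = (60 − x)/3:
10x² − 120x = 0  ⟹  x² − 12x = 0
x = 12 or x = 0, giving (12, 16) and (0, 20).
|(12, 16) − (0, 20)| = √((12)² + (−4)²) = 4√10.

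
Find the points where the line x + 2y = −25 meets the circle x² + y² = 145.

Substitute y = (−25 − x)/2:
5x² + 50x + 45 = 0  ⟹  x² + 10x + 9 = 0
x = −1 or x = −9, giving (−1, −12) and (−9, −8).

(−9, −8) and (−1, −12)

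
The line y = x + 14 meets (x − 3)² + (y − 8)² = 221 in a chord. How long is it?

19√2

The distance from (3, 8) to the line is 9/√2, and r² = 221.
Chord = 2√(r² − d²) = 2·√(361/2) = 19√2.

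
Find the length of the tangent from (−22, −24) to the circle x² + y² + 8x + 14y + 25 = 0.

Centre (−4, −7), r² = 40. |PO|² = (−18)² + (−17)² = 613.
By the tangent–radius right angle, tangent length = √(|PO|² − r²) = √573.

√573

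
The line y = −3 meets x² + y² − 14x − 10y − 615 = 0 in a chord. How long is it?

Substitute y = −3:
x² − 14x − 576 = 0
x = 32 or x = −18, giving (32, −3) and (−18, −3).
|(32, −3) − (−18, −3)| = √((50)² + (0)²) = 50.

50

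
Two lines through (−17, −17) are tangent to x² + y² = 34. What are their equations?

3x − 5y = 34 and 5x − 3y = −34

Write the tangent as mx − y + (−17 − m·(−17)) = 0 and set its distance from the centre to √34:
[m·(17) − (17)]² = 34(m² + 1)
15m² − 34m + 15 = 0, so m = 3/5 or m = 5/3.
Through (−17, −17) these give 3x − 5y = 34 and 5x − 3y = −34.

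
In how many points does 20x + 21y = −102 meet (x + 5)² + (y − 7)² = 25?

Centre (−5, 7), r² = 25. Distance² from centre to line = (149)²/841 = 22201/841.
Since d² > r², the line lies outside the circle.

0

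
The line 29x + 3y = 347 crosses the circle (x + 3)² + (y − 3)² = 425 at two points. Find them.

Substitute y = (347 − 29x)/3:
850x² − 19550x + 110500 = 0  ⟹  x² − 23x + 130 = 0
x = 13 or x = 10, giving (13, −10) and (10, 19).

(10, 19) and (13, −10)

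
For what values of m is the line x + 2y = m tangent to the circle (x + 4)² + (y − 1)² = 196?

m = −2 ± 14√5

The line touches the circle iff its distance from (−4, 1) is 14:
|1·(−4) + 2·1 − m| / √5 = 14
|m − (−2)| = 14√5.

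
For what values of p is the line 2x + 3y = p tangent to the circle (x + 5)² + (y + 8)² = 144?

The line touches the circle iff its distance from (−5, −8) is 12:
|2·(−5) + 3·(−8) − p| / √13 = 12
|p − (−34)| = 12√13.

p = −34 ± 12√13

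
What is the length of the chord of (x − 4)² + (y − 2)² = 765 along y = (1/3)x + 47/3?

15√10

Centre (4, 2), r² = 765. Perpendicular distance d from centre to line = |45| / √10 = 45/√10.
Half the chord is √(r² − d²) = √(1125/2), so the full chord is 15√10.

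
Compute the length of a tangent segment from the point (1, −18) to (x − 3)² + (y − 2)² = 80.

The centre is (3, 2) and r = 4√5. The square of the distance from P to the centre is 4 + 400 = 404.
By the tangent–radius right angle, tangent length = √(|PO|² − r²) = √324 = 18.

18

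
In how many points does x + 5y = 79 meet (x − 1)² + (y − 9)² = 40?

Centre (1, 9), r² = 40. Distance² from centre to line = (−33)²/26 = 1089/26.
Since d² > r², the line lies outside the circle.

0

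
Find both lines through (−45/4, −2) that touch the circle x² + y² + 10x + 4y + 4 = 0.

Let a tangent through (−45/4, −2) have slope m. Its distance from (−5, −2) must equal 5:
[m·(25/4) − (0)]² = 25(m² + 1)
9m² − 16 = 0, so m = −4/3 or m = 4/3.
Through (−45/4, −2) these give 4x + 3y = −51 and 4x − 3y = −39.

4x + 3y = −51 and 4x − 3y = −39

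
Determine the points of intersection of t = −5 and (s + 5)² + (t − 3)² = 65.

Express t = −5 and substitute into the circle:
s² + 10s + 24 = 0
s = −4 or s = −6, giving (−4, −5) and (−6, −5).

(−6, −5) and (−4, −5)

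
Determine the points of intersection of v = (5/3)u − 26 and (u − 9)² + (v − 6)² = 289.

From the line, v = (−78 + 5u)/3. Substituting:
34u² − 1122u + 7344 = 0  ⟹  u² − 33u + 216 = 0
u = 24 or u = 9, giving (24, 14) and (9, −11).

(9, −11) and (24, 14)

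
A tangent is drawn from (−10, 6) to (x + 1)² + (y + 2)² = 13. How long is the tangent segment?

Centre (−1, −2), r² = 13. |PO|² = (−9)² + (8)² = 145.
The tangent meets the radius at right angles, so tangent² = |PO|² − r² = 145 − 13 = 132.

2√33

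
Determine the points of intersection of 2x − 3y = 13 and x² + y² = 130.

Express y = (−13 + 2x)/3 and substitute into the circle:
13x² − 52x − 1001 = 0  ⟹  x² − 4x − 77 = 0
x = 11 or x = −7, giving (11, 3) and (−7, −9).

(−7, −9) and (11, 3)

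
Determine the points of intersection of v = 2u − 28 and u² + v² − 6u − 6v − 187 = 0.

Substitute v = 2u − 28:
5u² − 130u + 765 = 0  ⟹  u² − 26u + 153 = 0
u = 17 or u = 9, giving (17, 6) and (9, −10).

(9, −10) and (17, 6)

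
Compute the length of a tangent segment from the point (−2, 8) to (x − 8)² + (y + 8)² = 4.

4√22

The centre is (8, −8) and r = 2. The square of the distance from P to the centre is 100 + 256 = 356.
The tangent meets the radius at right angles, so tangent² = |PO|² − r² = 356 − 4 = 352.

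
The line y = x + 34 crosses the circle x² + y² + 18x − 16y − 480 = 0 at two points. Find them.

Express y = x + 34 and substitute into the circle:
2x² + 70x + 132 = 0  ⟹  x² + 35x + 66 = 0
x = −2 or x = −33, giving (−2, 32) and (−33, 1).

(−33, 1) and (−2, 32)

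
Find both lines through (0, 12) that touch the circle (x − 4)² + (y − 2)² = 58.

Write the tangent as mx − y + (12 − m·(0)) = 0 and set its distance from the centre to √58:
[m·(4) − (−10)]² = 58(m² + 1)
21m² − 40m − 21 = 0, so m = 7/3 or m = −3/7.
With m = 7/3: 7x − 3y = −36. With m = −3/7: 3x + 7y = 84.

7x − 3y = −36 and 3x + 7y = 84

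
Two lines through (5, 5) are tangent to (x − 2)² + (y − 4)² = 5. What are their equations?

A line y − (5) = m(x − (5)) is tangent when its distance from (2, 4) is √5:
[m·(−3) − (−1)]² = 5(m² + 1)
2m² − 3m − 2 = 0, so m = −1/2 or m = 2.
With m = −1/2: x + 2y = 15. With m = 2: 2x − y = 5.

x + 2y = 15 and 2x − y = 5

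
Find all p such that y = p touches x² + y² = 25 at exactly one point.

p = −5 or p = 5

The line touches the circle iff its distance from (0, 0) is 5:
|0·0 + 1·0 − p| / √1 = 5
|p| = 5, so p = 5 or p = −5.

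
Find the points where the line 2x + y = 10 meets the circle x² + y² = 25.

Substitute y = −2x + 10:
5x² − 40x + 75 = 0  ⟹  x² − 8x + 15 = 0
x = 5 or x = 3, giving (5, 0) and (3, 4).

(3, 4) and (5, 0)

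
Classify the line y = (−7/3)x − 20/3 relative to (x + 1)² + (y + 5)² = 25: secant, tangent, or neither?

d² = (7·(−1) + 3·(−5) − (−20))²/58 = 2/29; r² = 25.
Since d² < r², the line cuts the circle twice.

secant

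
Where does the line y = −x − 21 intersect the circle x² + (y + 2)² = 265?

(−16, −5) and (−3, −18)

Substitute y = −x − 21:
2x² + 38x + 96 = 0  ⟹  x² + 19x + 48 = 0
x = −3 or x = −16, giving (−3, −18) and (−16, −5).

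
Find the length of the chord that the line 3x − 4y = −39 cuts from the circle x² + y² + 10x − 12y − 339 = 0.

40

Centre (−5, 6), r² = 400. Perpendicular distance d from centre to line = |0| / √25 = 0/√25.
Chord = 2√(r² − d²) = 2·√(400) = 40.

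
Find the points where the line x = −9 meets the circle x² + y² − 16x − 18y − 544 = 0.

(−9, −11) and (−9, 29)

The line gives x = −9. Substituting into the circle:
y² − 18y − 319 = 0
y = 29 or y = −11, giving (−9, 29) and (−9, −11).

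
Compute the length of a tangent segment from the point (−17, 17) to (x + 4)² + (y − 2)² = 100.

The centre is (−4, 2) and r = 10. The square of the distance from P to the centre is 169 + 225 = 394.
By the tangent–radius right angle, tangent length = √(|PO|² − r²) = √294 = 7√6.

7√6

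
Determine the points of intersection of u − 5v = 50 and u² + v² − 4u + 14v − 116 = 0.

Substitute v = (−50 + u)/5:
26u² − 130u − 3900 = 0  ⟹  u² − 5u − 150 = 0
u = 15 or u = −10, giving (15, −7) and (−10, −12).

(−10, −12) and (15, −7)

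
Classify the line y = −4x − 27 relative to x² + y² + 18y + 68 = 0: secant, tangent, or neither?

Substituting the line into the circle gives 17x² + 144x + 311 = 0.
Δ = 20736 − 21148 = −412.
No real roots: the line does not meet the circle.

neither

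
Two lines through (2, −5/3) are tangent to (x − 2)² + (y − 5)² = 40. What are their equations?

Let a tangent through (2, −5/3) have slope m. Its distance from (2, 5) must equal 2√10:
(0m − (20/3))² = 40(m² + 1)
9m² − 1 = 0, so m = −1/3 or m = 1/3.
With m = −1/3: x + 3y = −3. With m = 1/3: x − 3y = 7.

x + 3y = −3 and x − 3y = 7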